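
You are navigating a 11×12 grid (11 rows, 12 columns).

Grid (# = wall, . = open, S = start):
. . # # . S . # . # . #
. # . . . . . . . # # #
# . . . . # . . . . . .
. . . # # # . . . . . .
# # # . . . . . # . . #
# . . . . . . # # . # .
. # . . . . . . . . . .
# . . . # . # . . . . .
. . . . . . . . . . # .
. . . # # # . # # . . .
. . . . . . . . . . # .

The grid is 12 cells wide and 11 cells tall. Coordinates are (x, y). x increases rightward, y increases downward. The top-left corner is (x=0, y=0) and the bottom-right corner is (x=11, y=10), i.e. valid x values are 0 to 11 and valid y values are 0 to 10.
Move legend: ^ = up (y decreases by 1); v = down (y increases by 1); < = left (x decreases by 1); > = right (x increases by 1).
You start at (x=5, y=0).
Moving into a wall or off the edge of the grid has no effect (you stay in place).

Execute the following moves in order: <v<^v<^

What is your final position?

Answer: Final position: (x=2, y=1)

Derivation:
Start: (x=5, y=0)
  < (left): (x=5, y=0) -> (x=4, y=0)
  v (down): (x=4, y=0) -> (x=4, y=1)
  < (left): (x=4, y=1) -> (x=3, y=1)
  ^ (up): blocked, stay at (x=3, y=1)
  v (down): (x=3, y=1) -> (x=3, y=2)
  < (left): (x=3, y=2) -> (x=2, y=2)
  ^ (up): (x=2, y=2) -> (x=2, y=1)
Final: (x=2, y=1)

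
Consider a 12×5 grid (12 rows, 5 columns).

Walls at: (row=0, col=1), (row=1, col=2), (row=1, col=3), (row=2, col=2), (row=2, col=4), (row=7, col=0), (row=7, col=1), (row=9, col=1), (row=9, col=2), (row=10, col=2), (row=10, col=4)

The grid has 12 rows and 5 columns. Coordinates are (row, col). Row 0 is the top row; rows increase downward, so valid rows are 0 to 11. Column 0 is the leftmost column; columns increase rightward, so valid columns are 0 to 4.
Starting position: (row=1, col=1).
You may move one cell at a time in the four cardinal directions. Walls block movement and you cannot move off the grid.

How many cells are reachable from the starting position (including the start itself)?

Answer: Reachable cells: 45

Derivation:
BFS flood-fill from (row=1, col=1):
  Distance 0: (row=1, col=1)
  Distance 1: (row=1, col=0), (row=2, col=1)
  Distance 2: (row=0, col=0), (row=2, col=0), (row=3, col=1)
  Distance 3: (row=3, col=0), (row=3, col=2), (row=4, col=1)
  Distance 4: (row=3, col=3), (row=4, col=0), (row=4, col=2), (row=5, col=1)
  Distance 5: (row=2, col=3), (row=3, col=4), (row=4, col=3), (row=5, col=0), (row=5, col=2), (row=6, col=1)
  Distance 6: (row=4, col=4), (row=5, col=3), (row=6, col=0), (row=6, col=2)
  Distance 7: (row=5, col=4), (row=6, col=3), (row=7, col=2)
  Distance 8: (row=6, col=4), (row=7, col=3), (row=8, col=2)
  Distance 9: (row=7, col=4), (row=8, col=1), (row=8, col=3)
  Distance 10: (row=8, col=0), (row=8, col=4), (row=9, col=3)
  Distance 11: (row=9, col=0), (row=9, col=4), (row=10, col=3)
  Distance 12: (row=10, col=0), (row=11, col=3)
  Distance 13: (row=10, col=1), (row=11, col=0), (row=11, col=2), (row=11, col=4)
  Distance 14: (row=11, col=1)
Total reachable: 45 (grid has 49 open cells total)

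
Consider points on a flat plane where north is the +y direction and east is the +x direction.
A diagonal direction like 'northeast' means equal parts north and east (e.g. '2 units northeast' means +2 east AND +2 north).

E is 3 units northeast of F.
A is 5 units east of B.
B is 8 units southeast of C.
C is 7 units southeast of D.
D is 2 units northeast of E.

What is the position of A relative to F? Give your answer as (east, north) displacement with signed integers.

Place F at the origin (east=0, north=0).
  E is 3 units northeast of F: delta (east=+3, north=+3); E at (east=3, north=3).
  D is 2 units northeast of E: delta (east=+2, north=+2); D at (east=5, north=5).
  C is 7 units southeast of D: delta (east=+7, north=-7); C at (east=12, north=-2).
  B is 8 units southeast of C: delta (east=+8, north=-8); B at (east=20, north=-10).
  A is 5 units east of B: delta (east=+5, north=+0); A at (east=25, north=-10).
Therefore A relative to F: (east=25, north=-10).

Answer: A is at (east=25, north=-10) relative to F.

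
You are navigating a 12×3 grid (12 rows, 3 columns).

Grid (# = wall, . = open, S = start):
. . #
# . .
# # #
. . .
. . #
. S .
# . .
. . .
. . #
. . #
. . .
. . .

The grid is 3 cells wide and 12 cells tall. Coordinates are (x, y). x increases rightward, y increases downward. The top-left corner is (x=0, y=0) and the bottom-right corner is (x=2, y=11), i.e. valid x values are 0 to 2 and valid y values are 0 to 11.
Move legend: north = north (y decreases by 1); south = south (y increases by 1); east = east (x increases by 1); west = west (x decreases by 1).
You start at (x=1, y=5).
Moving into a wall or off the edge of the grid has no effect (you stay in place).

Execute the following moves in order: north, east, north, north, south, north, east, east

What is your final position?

Start: (x=1, y=5)
  north (north): (x=1, y=5) -> (x=1, y=4)
  east (east): blocked, stay at (x=1, y=4)
  north (north): (x=1, y=4) -> (x=1, y=3)
  north (north): blocked, stay at (x=1, y=3)
  south (south): (x=1, y=3) -> (x=1, y=4)
  north (north): (x=1, y=4) -> (x=1, y=3)
  east (east): (x=1, y=3) -> (x=2, y=3)
  east (east): blocked, stay at (x=2, y=3)
Final: (x=2, y=3)

Answer: Final position: (x=2, y=3)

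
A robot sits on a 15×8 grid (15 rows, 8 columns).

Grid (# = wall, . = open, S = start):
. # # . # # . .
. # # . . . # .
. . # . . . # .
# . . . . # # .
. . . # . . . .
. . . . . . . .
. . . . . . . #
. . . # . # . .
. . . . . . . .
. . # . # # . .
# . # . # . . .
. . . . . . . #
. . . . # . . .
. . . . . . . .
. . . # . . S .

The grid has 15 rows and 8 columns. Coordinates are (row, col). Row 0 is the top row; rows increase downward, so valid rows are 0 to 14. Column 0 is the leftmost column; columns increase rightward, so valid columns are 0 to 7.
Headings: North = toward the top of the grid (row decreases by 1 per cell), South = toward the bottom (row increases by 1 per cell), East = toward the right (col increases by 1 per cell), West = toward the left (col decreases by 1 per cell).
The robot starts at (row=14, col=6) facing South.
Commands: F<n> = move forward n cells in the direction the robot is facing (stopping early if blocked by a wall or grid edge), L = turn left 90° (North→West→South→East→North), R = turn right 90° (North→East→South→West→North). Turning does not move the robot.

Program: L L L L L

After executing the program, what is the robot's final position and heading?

Start: (row=14, col=6), facing South
  L: turn left, now facing East
  L: turn left, now facing North
  L: turn left, now facing West
  L: turn left, now facing South
  L: turn left, now facing East
Final: (row=14, col=6), facing East

Answer: Final position: (row=14, col=6), facing East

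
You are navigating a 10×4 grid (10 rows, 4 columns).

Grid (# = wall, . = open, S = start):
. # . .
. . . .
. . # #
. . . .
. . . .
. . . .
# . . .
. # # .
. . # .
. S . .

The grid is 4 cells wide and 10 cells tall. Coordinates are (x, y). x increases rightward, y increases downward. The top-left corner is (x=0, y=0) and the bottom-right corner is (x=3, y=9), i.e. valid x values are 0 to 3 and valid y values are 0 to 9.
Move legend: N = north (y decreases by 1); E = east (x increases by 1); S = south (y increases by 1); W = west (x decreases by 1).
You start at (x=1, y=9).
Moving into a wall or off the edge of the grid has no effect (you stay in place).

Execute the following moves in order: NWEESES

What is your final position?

Start: (x=1, y=9)
  N (north): (x=1, y=9) -> (x=1, y=8)
  W (west): (x=1, y=8) -> (x=0, y=8)
  E (east): (x=0, y=8) -> (x=1, y=8)
  E (east): blocked, stay at (x=1, y=8)
  S (south): (x=1, y=8) -> (x=1, y=9)
  E (east): (x=1, y=9) -> (x=2, y=9)
  S (south): blocked, stay at (x=2, y=9)
Final: (x=2, y=9)

Answer: Final position: (x=2, y=9)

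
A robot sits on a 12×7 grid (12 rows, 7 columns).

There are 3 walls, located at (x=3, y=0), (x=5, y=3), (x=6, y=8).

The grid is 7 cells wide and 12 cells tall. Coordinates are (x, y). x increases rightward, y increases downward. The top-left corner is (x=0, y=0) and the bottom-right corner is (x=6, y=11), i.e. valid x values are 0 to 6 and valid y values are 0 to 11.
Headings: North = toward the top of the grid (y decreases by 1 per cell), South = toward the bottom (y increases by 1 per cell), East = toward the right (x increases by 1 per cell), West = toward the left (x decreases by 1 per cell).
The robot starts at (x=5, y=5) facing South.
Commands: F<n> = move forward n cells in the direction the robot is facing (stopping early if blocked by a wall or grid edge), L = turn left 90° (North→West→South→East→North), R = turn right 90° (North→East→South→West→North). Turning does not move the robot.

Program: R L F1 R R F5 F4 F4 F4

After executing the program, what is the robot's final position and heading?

Answer: Final position: (x=5, y=4), facing North

Derivation:
Start: (x=5, y=5), facing South
  R: turn right, now facing West
  L: turn left, now facing South
  F1: move forward 1, now at (x=5, y=6)
  R: turn right, now facing West
  R: turn right, now facing North
  F5: move forward 2/5 (blocked), now at (x=5, y=4)
  [×3]F4: move forward 0/4 (blocked), now at (x=5, y=4)
Final: (x=5, y=4), facing North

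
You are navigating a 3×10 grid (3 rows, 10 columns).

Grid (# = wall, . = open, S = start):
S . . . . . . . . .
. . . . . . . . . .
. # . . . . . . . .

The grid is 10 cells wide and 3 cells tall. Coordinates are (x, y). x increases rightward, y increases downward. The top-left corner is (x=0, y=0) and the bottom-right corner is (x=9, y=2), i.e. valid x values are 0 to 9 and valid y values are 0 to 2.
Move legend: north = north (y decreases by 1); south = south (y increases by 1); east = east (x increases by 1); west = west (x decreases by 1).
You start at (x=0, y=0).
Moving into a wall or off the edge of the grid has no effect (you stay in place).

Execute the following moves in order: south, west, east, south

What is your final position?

Start: (x=0, y=0)
  south (south): (x=0, y=0) -> (x=0, y=1)
  west (west): blocked, stay at (x=0, y=1)
  east (east): (x=0, y=1) -> (x=1, y=1)
  south (south): blocked, stay at (x=1, y=1)
Final: (x=1, y=1)

Answer: Final position: (x=1, y=1)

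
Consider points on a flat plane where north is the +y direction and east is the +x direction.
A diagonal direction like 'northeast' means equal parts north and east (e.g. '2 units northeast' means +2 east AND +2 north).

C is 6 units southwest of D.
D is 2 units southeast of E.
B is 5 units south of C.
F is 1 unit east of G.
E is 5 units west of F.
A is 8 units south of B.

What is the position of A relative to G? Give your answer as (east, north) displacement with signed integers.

Answer: A is at (east=-8, north=-21) relative to G.

Derivation:
Place G at the origin (east=0, north=0).
  F is 1 unit east of G: delta (east=+1, north=+0); F at (east=1, north=0).
  E is 5 units west of F: delta (east=-5, north=+0); E at (east=-4, north=0).
  D is 2 units southeast of E: delta (east=+2, north=-2); D at (east=-2, north=-2).
  C is 6 units southwest of D: delta (east=-6, north=-6); C at (east=-8, north=-8).
  B is 5 units south of C: delta (east=+0, north=-5); B at (east=-8, north=-13).
  A is 8 units south of B: delta (east=+0, north=-8); A at (east=-8, north=-21).
Therefore A relative to G: (east=-8, north=-21).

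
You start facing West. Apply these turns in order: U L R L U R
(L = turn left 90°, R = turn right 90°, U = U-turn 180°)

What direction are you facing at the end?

Start: West
  U (U-turn (180°)) -> East
  L (left (90° counter-clockwise)) -> North
  R (right (90° clockwise)) -> East
  L (left (90° counter-clockwise)) -> North
  U (U-turn (180°)) -> South
  R (right (90° clockwise)) -> West
Final: West

Answer: Final heading: West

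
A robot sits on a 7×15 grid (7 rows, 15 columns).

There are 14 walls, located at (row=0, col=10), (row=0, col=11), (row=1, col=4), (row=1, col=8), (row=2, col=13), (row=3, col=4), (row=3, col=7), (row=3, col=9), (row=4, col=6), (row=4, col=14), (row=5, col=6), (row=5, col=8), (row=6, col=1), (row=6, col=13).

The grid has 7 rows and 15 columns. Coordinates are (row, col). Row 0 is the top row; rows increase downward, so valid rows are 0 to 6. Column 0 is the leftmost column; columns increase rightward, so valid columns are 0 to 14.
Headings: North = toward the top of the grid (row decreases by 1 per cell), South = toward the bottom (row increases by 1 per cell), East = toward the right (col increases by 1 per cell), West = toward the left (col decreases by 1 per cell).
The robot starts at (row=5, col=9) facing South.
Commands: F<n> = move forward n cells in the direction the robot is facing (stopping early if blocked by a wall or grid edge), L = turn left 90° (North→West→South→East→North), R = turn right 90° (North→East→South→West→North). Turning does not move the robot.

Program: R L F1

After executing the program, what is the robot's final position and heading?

Start: (row=5, col=9), facing South
  R: turn right, now facing West
  L: turn left, now facing South
  F1: move forward 1, now at (row=6, col=9)
Final: (row=6, col=9), facing South

Answer: Final position: (row=6, col=9), facing South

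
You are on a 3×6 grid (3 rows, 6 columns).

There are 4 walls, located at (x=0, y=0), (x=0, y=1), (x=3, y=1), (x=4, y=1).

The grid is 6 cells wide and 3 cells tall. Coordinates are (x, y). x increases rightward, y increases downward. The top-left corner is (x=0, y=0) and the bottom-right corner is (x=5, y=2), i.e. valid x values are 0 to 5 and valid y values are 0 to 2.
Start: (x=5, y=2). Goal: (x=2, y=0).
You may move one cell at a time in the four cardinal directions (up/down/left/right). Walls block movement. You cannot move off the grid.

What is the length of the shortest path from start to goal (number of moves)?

Answer: Shortest path length: 5

Derivation:
BFS from (x=5, y=2) until reaching (x=2, y=0):
  Distance 0: (x=5, y=2)
  Distance 1: (x=5, y=1), (x=4, y=2)
  Distance 2: (x=5, y=0), (x=3, y=2)
  Distance 3: (x=4, y=0), (x=2, y=2)
  Distance 4: (x=3, y=0), (x=2, y=1), (x=1, y=2)
  Distance 5: (x=2, y=0), (x=1, y=1), (x=0, y=2)  <- goal reached here
One shortest path (5 moves): (x=5, y=2) -> (x=4, y=2) -> (x=3, y=2) -> (x=2, y=2) -> (x=2, y=1) -> (x=2, y=0)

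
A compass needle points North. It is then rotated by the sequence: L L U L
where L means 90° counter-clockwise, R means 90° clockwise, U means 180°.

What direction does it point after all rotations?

Answer: Final heading: West

Derivation:
Start: North
  L (left (90° counter-clockwise)) -> West
  L (left (90° counter-clockwise)) -> South
  U (U-turn (180°)) -> North
  L (left (90° counter-clockwise)) -> West
Final: West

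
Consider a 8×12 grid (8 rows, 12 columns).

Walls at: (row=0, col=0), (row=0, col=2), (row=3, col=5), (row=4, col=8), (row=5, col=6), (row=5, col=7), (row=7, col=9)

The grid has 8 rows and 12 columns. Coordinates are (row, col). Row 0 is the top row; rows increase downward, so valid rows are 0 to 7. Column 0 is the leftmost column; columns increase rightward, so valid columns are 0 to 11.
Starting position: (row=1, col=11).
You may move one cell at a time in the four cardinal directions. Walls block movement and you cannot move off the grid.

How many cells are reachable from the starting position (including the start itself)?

Answer: Reachable cells: 89

Derivation:
BFS flood-fill from (row=1, col=11):
  Distance 0: (row=1, col=11)
  Distance 1: (row=0, col=11), (row=1, col=10), (row=2, col=11)
  Distance 2: (row=0, col=10), (row=1, col=9), (row=2, col=10), (row=3, col=11)
  Distance 3: (row=0, col=9), (row=1, col=8), (row=2, col=9), (row=3, col=10), (row=4, col=11)
  Distance 4: (row=0, col=8), (row=1, col=7), (row=2, col=8), (row=3, col=9), (row=4, col=10), (row=5, col=11)
  Distance 5: (row=0, col=7), (row=1, col=6), (row=2, col=7), (row=3, col=8), (row=4, col=9), (row=5, col=10), (row=6, col=11)
  Distance 6: (row=0, col=6), (row=1, col=5), (row=2, col=6), (row=3, col=7), (row=5, col=9), (row=6, col=10), (row=7, col=11)
  Distance 7: (row=0, col=5), (row=1, col=4), (row=2, col=5), (row=3, col=6), (row=4, col=7), (row=5, col=8), (row=6, col=9), (row=7, col=10)
  Distance 8: (row=0, col=4), (row=1, col=3), (row=2, col=4), (row=4, col=6), (row=6, col=8)
  Distance 9: (row=0, col=3), (row=1, col=2), (row=2, col=3), (row=3, col=4), (row=4, col=5), (row=6, col=7), (row=7, col=8)
  Distance 10: (row=1, col=1), (row=2, col=2), (row=3, col=3), (row=4, col=4), (row=5, col=5), (row=6, col=6), (row=7, col=7)
  Distance 11: (row=0, col=1), (row=1, col=0), (row=2, col=1), (row=3, col=2), (row=4, col=3), (row=5, col=4), (row=6, col=5), (row=7, col=6)
  Distance 12: (row=2, col=0), (row=3, col=1), (row=4, col=2), (row=5, col=3), (row=6, col=4), (row=7, col=5)
  Distance 13: (row=3, col=0), (row=4, col=1), (row=5, col=2), (row=6, col=3), (row=7, col=4)
  Distance 14: (row=4, col=0), (row=5, col=1), (row=6, col=2), (row=7, col=3)
  Distance 15: (row=5, col=0), (row=6, col=1), (row=7, col=2)
  Distance 16: (row=6, col=0), (row=7, col=1)
  Distance 17: (row=7, col=0)
Total reachable: 89 (grid has 89 open cells total)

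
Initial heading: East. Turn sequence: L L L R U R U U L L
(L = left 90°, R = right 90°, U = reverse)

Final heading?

Answer: Final heading: North

Derivation:
Start: East
  L (left (90° counter-clockwise)) -> North
  L (left (90° counter-clockwise)) -> West
  L (left (90° counter-clockwise)) -> South
  R (right (90° clockwise)) -> West
  U (U-turn (180°)) -> East
  R (right (90° clockwise)) -> South
  U (U-turn (180°)) -> North
  U (U-turn (180°)) -> South
  L (left (90° counter-clockwise)) -> East
  L (left (90° counter-clockwise)) -> North
Final: North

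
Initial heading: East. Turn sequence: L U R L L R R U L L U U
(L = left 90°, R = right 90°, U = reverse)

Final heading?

Start: East
  L (left (90° counter-clockwise)) -> North
  U (U-turn (180°)) -> South
  R (right (90° clockwise)) -> West
  L (left (90° counter-clockwise)) -> South
  L (left (90° counter-clockwise)) -> East
  R (right (90° clockwise)) -> South
  R (right (90° clockwise)) -> West
  U (U-turn (180°)) -> East
  L (left (90° counter-clockwise)) -> North
  L (left (90° counter-clockwise)) -> West
  U (U-turn (180°)) -> East
  U (U-turn (180°)) -> West
Final: West

Answer: Final heading: West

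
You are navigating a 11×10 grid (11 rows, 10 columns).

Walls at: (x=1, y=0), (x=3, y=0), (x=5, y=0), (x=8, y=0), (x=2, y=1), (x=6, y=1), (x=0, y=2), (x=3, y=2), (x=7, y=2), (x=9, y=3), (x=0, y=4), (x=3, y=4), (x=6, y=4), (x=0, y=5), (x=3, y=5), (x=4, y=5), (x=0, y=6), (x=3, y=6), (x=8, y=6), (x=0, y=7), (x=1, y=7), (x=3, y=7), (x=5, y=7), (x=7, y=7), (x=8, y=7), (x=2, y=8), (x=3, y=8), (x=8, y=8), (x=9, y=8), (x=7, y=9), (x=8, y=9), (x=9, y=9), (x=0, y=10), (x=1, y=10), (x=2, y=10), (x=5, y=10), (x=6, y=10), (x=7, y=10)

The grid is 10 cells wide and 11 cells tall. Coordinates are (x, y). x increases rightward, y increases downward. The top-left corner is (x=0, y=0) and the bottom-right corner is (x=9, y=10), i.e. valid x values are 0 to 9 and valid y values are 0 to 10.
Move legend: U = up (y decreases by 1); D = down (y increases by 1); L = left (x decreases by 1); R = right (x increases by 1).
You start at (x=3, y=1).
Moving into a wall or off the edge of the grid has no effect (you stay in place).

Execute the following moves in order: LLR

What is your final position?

Start: (x=3, y=1)
  L (left): blocked, stay at (x=3, y=1)
  L (left): blocked, stay at (x=3, y=1)
  R (right): (x=3, y=1) -> (x=4, y=1)
Final: (x=4, y=1)

Answer: Final position: (x=4, y=1)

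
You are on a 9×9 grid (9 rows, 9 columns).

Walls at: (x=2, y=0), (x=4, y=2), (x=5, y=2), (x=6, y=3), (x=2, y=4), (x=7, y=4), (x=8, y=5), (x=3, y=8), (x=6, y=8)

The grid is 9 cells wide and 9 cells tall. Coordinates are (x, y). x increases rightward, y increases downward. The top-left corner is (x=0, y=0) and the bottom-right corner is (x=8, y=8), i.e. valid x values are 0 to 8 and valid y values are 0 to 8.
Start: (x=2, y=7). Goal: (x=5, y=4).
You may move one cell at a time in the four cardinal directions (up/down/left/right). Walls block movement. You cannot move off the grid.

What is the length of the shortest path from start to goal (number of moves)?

BFS from (x=2, y=7) until reaching (x=5, y=4):
  Distance 0: (x=2, y=7)
  Distance 1: (x=2, y=6), (x=1, y=7), (x=3, y=7), (x=2, y=8)
  Distance 2: (x=2, y=5), (x=1, y=6), (x=3, y=6), (x=0, y=7), (x=4, y=7), (x=1, y=8)
  Distance 3: (x=1, y=5), (x=3, y=5), (x=0, y=6), (x=4, y=6), (x=5, y=7), (x=0, y=8), (x=4, y=8)
  Distance 4: (x=1, y=4), (x=3, y=4), (x=0, y=5), (x=4, y=5), (x=5, y=6), (x=6, y=7), (x=5, y=8)
  Distance 5: (x=1, y=3), (x=3, y=3), (x=0, y=4), (x=4, y=4), (x=5, y=5), (x=6, y=6), (x=7, y=7)
  Distance 6: (x=1, y=2), (x=3, y=2), (x=0, y=3), (x=2, y=3), (x=4, y=3), (x=5, y=4), (x=6, y=5), (x=7, y=6), (x=8, y=7), (x=7, y=8)  <- goal reached here
One shortest path (6 moves): (x=2, y=7) -> (x=3, y=7) -> (x=4, y=7) -> (x=5, y=7) -> (x=5, y=6) -> (x=5, y=5) -> (x=5, y=4)

Answer: Shortest path length: 6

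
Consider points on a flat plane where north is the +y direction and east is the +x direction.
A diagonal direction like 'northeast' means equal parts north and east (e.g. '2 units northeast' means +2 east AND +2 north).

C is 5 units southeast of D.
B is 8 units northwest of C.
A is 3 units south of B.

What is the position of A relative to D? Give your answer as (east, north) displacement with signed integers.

Place D at the origin (east=0, north=0).
  C is 5 units southeast of D: delta (east=+5, north=-5); C at (east=5, north=-5).
  B is 8 units northwest of C: delta (east=-8, north=+8); B at (east=-3, north=3).
  A is 3 units south of B: delta (east=+0, north=-3); A at (east=-3, north=0).
Therefore A relative to D: (east=-3, north=0).

Answer: A is at (east=-3, north=0) relative to D.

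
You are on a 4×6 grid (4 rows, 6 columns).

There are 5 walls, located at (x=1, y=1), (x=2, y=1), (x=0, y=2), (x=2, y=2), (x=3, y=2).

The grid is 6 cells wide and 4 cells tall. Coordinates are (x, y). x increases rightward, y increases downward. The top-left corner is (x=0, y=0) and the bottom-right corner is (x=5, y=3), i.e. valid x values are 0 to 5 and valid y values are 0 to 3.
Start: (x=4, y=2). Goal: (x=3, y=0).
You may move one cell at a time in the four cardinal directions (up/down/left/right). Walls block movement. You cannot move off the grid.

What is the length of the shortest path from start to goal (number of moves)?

Answer: Shortest path length: 3

Derivation:
BFS from (x=4, y=2) until reaching (x=3, y=0):
  Distance 0: (x=4, y=2)
  Distance 1: (x=4, y=1), (x=5, y=2), (x=4, y=3)
  Distance 2: (x=4, y=0), (x=3, y=1), (x=5, y=1), (x=3, y=3), (x=5, y=3)
  Distance 3: (x=3, y=0), (x=5, y=0), (x=2, y=3)  <- goal reached here
One shortest path (3 moves): (x=4, y=2) -> (x=4, y=1) -> (x=3, y=1) -> (x=3, y=0)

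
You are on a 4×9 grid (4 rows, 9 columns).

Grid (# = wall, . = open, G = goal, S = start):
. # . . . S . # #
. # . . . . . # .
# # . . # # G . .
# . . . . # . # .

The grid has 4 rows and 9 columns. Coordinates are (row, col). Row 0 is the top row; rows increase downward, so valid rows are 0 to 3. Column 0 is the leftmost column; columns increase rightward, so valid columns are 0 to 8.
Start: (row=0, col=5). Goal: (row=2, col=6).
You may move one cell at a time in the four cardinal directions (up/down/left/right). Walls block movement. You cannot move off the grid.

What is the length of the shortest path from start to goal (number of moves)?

Answer: Shortest path length: 3

Derivation:
BFS from (row=0, col=5) until reaching (row=2, col=6):
  Distance 0: (row=0, col=5)
  Distance 1: (row=0, col=4), (row=0, col=6), (row=1, col=5)
  Distance 2: (row=0, col=3), (row=1, col=4), (row=1, col=6)
  Distance 3: (row=0, col=2), (row=1, col=3), (row=2, col=6)  <- goal reached here
One shortest path (3 moves): (row=0, col=5) -> (row=0, col=6) -> (row=1, col=6) -> (row=2, col=6)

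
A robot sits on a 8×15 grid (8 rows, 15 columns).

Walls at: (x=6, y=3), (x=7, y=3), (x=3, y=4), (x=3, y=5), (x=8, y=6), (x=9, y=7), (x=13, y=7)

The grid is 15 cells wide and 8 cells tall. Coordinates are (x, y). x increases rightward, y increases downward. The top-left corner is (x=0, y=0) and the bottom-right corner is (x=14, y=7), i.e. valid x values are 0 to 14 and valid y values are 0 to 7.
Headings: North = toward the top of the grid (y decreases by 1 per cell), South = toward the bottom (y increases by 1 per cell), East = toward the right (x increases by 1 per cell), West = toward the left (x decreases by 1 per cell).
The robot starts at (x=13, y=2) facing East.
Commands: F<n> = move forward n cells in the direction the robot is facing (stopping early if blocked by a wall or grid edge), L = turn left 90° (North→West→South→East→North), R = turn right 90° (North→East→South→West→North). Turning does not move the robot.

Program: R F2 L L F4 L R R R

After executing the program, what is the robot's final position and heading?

Start: (x=13, y=2), facing East
  R: turn right, now facing South
  F2: move forward 2, now at (x=13, y=4)
  L: turn left, now facing East
  L: turn left, now facing North
  F4: move forward 4, now at (x=13, y=0)
  L: turn left, now facing West
  R: turn right, now facing North
  R: turn right, now facing East
  R: turn right, now facing South
Final: (x=13, y=0), facing South

Answer: Final position: (x=13, y=0), facing South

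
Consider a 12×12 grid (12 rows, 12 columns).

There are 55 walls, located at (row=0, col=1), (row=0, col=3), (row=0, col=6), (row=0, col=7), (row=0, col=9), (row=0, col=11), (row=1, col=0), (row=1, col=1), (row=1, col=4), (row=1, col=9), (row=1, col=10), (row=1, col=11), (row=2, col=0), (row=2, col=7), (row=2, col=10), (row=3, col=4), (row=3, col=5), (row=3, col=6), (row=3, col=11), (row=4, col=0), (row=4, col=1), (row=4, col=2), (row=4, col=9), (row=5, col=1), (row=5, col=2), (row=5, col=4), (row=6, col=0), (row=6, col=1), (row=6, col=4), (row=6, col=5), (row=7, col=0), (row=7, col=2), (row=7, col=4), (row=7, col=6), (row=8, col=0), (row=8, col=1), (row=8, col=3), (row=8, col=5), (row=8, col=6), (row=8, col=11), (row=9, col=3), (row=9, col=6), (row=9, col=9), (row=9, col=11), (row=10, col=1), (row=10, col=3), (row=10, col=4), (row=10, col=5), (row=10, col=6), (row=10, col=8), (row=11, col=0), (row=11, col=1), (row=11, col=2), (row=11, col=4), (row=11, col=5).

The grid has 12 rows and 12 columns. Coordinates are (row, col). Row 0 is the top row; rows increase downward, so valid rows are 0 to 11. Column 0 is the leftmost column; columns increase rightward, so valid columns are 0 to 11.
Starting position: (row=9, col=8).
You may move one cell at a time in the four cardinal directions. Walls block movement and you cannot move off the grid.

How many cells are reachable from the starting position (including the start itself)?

BFS flood-fill from (row=9, col=8):
  Distance 0: (row=9, col=8)
  Distance 1: (row=8, col=8), (row=9, col=7)
  Distance 2: (row=7, col=8), (row=8, col=7), (row=8, col=9), (row=10, col=7)
  Distance 3: (row=6, col=8), (row=7, col=7), (row=7, col=9), (row=8, col=10), (row=11, col=7)
  Distance 4: (row=5, col=8), (row=6, col=7), (row=6, col=9), (row=7, col=10), (row=9, col=10), (row=11, col=6), (row=11, col=8)
  Distance 5: (row=4, col=8), (row=5, col=7), (row=5, col=9), (row=6, col=6), (row=6, col=10), (row=7, col=11), (row=10, col=10), (row=11, col=9)
  Distance 6: (row=3, col=8), (row=4, col=7), (row=5, col=6), (row=5, col=10), (row=6, col=11), (row=10, col=9), (row=10, col=11), (row=11, col=10)
  Distance 7: (row=2, col=8), (row=3, col=7), (row=3, col=9), (row=4, col=6), (row=4, col=10), (row=5, col=5), (row=5, col=11), (row=11, col=11)
  Distance 8: (row=1, col=8), (row=2, col=9), (row=3, col=10), (row=4, col=5), (row=4, col=11)
  Distance 9: (row=0, col=8), (row=1, col=7), (row=4, col=4)
  Distance 10: (row=1, col=6), (row=4, col=3)
  Distance 11: (row=1, col=5), (row=2, col=6), (row=3, col=3), (row=5, col=3)
  Distance 12: (row=0, col=5), (row=2, col=3), (row=2, col=5), (row=3, col=2), (row=6, col=3)
  Distance 13: (row=0, col=4), (row=1, col=3), (row=2, col=2), (row=2, col=4), (row=3, col=1), (row=6, col=2), (row=7, col=3)
  Distance 14: (row=1, col=2), (row=2, col=1), (row=3, col=0)
  Distance 15: (row=0, col=2)
Total reachable: 73 (grid has 89 open cells total)

Answer: Reachable cells: 73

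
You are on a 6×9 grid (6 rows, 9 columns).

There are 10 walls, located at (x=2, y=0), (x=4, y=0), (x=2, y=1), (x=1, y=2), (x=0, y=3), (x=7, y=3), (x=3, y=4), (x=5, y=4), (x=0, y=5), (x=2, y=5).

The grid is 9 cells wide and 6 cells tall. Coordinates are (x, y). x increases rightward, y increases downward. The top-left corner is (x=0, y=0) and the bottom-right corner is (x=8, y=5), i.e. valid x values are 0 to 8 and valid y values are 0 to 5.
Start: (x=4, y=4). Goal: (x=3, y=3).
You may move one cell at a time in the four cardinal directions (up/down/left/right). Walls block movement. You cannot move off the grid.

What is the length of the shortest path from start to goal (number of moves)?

Answer: Shortest path length: 2

Derivation:
BFS from (x=4, y=4) until reaching (x=3, y=3):
  Distance 0: (x=4, y=4)
  Distance 1: (x=4, y=3), (x=4, y=5)
  Distance 2: (x=4, y=2), (x=3, y=3), (x=5, y=3), (x=3, y=5), (x=5, y=5)  <- goal reached here
One shortest path (2 moves): (x=4, y=4) -> (x=4, y=3) -> (x=3, y=3)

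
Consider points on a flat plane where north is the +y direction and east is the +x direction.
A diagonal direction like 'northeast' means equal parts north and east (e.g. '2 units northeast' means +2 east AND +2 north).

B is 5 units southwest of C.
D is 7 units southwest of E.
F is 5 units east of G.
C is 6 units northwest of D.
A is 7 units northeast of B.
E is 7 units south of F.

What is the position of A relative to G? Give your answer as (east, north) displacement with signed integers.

Place G at the origin (east=0, north=0).
  F is 5 units east of G: delta (east=+5, north=+0); F at (east=5, north=0).
  E is 7 units south of F: delta (east=+0, north=-7); E at (east=5, north=-7).
  D is 7 units southwest of E: delta (east=-7, north=-7); D at (east=-2, north=-14).
  C is 6 units northwest of D: delta (east=-6, north=+6); C at (east=-8, north=-8).
  B is 5 units southwest of C: delta (east=-5, north=-5); B at (east=-13, north=-13).
  A is 7 units northeast of B: delta (east=+7, north=+7); A at (east=-6, north=-6).
Therefore A relative to G: (east=-6, north=-6).

Answer: A is at (east=-6, north=-6) relative to G.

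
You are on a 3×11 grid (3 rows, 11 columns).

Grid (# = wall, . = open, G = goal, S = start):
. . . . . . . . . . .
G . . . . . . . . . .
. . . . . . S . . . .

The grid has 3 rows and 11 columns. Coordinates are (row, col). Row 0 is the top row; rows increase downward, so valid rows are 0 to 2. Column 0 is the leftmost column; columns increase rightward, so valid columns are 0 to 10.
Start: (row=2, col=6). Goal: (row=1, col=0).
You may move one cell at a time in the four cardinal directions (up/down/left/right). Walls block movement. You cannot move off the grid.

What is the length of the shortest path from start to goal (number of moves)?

BFS from (row=2, col=6) until reaching (row=1, col=0):
  Distance 0: (row=2, col=6)
  Distance 1: (row=1, col=6), (row=2, col=5), (row=2, col=7)
  Distance 2: (row=0, col=6), (row=1, col=5), (row=1, col=7), (row=2, col=4), (row=2, col=8)
  Distance 3: (row=0, col=5), (row=0, col=7), (row=1, col=4), (row=1, col=8), (row=2, col=3), (row=2, col=9)
  Distance 4: (row=0, col=4), (row=0, col=8), (row=1, col=3), (row=1, col=9), (row=2, col=2), (row=2, col=10)
  Distance 5: (row=0, col=3), (row=0, col=9), (row=1, col=2), (row=1, col=10), (row=2, col=1)
  Distance 6: (row=0, col=2), (row=0, col=10), (row=1, col=1), (row=2, col=0)
  Distance 7: (row=0, col=1), (row=1, col=0)  <- goal reached here
One shortest path (7 moves): (row=2, col=6) -> (row=2, col=5) -> (row=2, col=4) -> (row=2, col=3) -> (row=2, col=2) -> (row=2, col=1) -> (row=2, col=0) -> (row=1, col=0)

Answer: Shortest path length: 7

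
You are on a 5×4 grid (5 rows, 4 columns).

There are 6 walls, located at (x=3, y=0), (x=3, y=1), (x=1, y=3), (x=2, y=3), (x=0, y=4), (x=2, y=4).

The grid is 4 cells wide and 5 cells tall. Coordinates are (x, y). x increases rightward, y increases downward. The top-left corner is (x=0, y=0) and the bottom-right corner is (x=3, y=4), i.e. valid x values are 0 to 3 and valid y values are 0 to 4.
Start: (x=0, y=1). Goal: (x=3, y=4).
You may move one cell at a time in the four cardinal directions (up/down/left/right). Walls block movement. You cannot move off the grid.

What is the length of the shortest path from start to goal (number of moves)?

BFS from (x=0, y=1) until reaching (x=3, y=4):
  Distance 0: (x=0, y=1)
  Distance 1: (x=0, y=0), (x=1, y=1), (x=0, y=2)
  Distance 2: (x=1, y=0), (x=2, y=1), (x=1, y=2), (x=0, y=3)
  Distance 3: (x=2, y=0), (x=2, y=2)
  Distance 4: (x=3, y=2)
  Distance 5: (x=3, y=3)
  Distance 6: (x=3, y=4)  <- goal reached here
One shortest path (6 moves): (x=0, y=1) -> (x=1, y=1) -> (x=2, y=1) -> (x=2, y=2) -> (x=3, y=2) -> (x=3, y=3) -> (x=3, y=4)

Answer: Shortest path length: 6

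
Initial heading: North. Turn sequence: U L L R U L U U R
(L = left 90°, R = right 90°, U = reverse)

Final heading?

Answer: Final heading: West

Derivation:
Start: North
  U (U-turn (180°)) -> South
  L (left (90° counter-clockwise)) -> East
  L (left (90° counter-clockwise)) -> North
  R (right (90° clockwise)) -> East
  U (U-turn (180°)) -> West
  L (left (90° counter-clockwise)) -> South
  U (U-turn (180°)) -> North
  U (U-turn (180°)) -> South
  R (right (90° clockwise)) -> West
Final: West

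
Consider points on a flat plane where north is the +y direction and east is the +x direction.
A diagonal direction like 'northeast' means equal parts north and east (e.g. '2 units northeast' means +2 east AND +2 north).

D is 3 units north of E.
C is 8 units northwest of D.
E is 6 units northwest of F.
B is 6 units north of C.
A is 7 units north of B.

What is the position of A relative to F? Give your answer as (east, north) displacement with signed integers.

Place F at the origin (east=0, north=0).
  E is 6 units northwest of F: delta (east=-6, north=+6); E at (east=-6, north=6).
  D is 3 units north of E: delta (east=+0, north=+3); D at (east=-6, north=9).
  C is 8 units northwest of D: delta (east=-8, north=+8); C at (east=-14, north=17).
  B is 6 units north of C: delta (east=+0, north=+6); B at (east=-14, north=23).
  A is 7 units north of B: delta (east=+0, north=+7); A at (east=-14, north=30).
Therefore A relative to F: (east=-14, north=30).

Answer: A is at (east=-14, north=30) relative to F.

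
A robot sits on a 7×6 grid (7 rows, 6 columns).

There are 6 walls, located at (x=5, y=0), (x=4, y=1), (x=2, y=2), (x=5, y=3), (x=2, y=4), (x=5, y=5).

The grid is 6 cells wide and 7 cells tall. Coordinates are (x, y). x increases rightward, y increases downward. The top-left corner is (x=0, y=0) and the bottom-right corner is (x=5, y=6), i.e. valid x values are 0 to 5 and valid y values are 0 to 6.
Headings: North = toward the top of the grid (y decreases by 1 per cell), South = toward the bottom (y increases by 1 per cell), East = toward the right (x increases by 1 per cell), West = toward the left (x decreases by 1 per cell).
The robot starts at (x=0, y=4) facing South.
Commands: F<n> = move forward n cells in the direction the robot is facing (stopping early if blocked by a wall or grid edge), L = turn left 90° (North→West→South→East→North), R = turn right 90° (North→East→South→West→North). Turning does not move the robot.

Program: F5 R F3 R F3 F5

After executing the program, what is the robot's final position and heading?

Start: (x=0, y=4), facing South
  F5: move forward 2/5 (blocked), now at (x=0, y=6)
  R: turn right, now facing West
  F3: move forward 0/3 (blocked), now at (x=0, y=6)
  R: turn right, now facing North
  F3: move forward 3, now at (x=0, y=3)
  F5: move forward 3/5 (blocked), now at (x=0, y=0)
Final: (x=0, y=0), facing North

Answer: Final position: (x=0, y=0), facing North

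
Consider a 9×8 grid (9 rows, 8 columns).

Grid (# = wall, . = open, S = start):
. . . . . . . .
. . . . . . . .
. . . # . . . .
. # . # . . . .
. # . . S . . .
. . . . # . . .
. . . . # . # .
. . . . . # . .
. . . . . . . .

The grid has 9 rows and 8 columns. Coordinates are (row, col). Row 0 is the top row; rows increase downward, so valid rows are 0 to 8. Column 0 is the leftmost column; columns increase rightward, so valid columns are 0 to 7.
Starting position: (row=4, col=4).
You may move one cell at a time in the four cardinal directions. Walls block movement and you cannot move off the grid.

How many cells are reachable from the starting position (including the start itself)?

Answer: Reachable cells: 64

Derivation:
BFS flood-fill from (row=4, col=4):
  Distance 0: (row=4, col=4)
  Distance 1: (row=3, col=4), (row=4, col=3), (row=4, col=5)
  Distance 2: (row=2, col=4), (row=3, col=5), (row=4, col=2), (row=4, col=6), (row=5, col=3), (row=5, col=5)
  Distance 3: (row=1, col=4), (row=2, col=5), (row=3, col=2), (row=3, col=6), (row=4, col=7), (row=5, col=2), (row=5, col=6), (row=6, col=3), (row=6, col=5)
  Distance 4: (row=0, col=4), (row=1, col=3), (row=1, col=5), (row=2, col=2), (row=2, col=6), (row=3, col=7), (row=5, col=1), (row=5, col=7), (row=6, col=2), (row=7, col=3)
  Distance 5: (row=0, col=3), (row=0, col=5), (row=1, col=2), (row=1, col=6), (row=2, col=1), (row=2, col=7), (row=5, col=0), (row=6, col=1), (row=6, col=7), (row=7, col=2), (row=7, col=4), (row=8, col=3)
  Distance 6: (row=0, col=2), (row=0, col=6), (row=1, col=1), (row=1, col=7), (row=2, col=0), (row=4, col=0), (row=6, col=0), (row=7, col=1), (row=7, col=7), (row=8, col=2), (row=8, col=4)
  Distance 7: (row=0, col=1), (row=0, col=7), (row=1, col=0), (row=3, col=0), (row=7, col=0), (row=7, col=6), (row=8, col=1), (row=8, col=5), (row=8, col=7)
  Distance 8: (row=0, col=0), (row=8, col=0), (row=8, col=6)
Total reachable: 64 (grid has 64 open cells total)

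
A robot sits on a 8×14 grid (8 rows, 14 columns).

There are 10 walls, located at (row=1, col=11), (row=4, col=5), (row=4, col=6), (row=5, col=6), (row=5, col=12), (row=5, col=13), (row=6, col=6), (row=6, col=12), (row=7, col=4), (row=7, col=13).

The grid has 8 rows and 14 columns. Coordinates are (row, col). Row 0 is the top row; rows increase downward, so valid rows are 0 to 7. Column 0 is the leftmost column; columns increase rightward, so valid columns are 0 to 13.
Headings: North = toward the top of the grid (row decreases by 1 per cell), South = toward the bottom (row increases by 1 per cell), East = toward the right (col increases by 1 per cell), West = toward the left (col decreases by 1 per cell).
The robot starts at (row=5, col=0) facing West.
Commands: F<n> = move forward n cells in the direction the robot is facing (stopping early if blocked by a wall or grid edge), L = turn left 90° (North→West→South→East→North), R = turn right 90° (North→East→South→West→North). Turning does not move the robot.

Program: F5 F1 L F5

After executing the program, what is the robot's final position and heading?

Answer: Final position: (row=7, col=0), facing South

Derivation:
Start: (row=5, col=0), facing West
  F5: move forward 0/5 (blocked), now at (row=5, col=0)
  F1: move forward 0/1 (blocked), now at (row=5, col=0)
  L: turn left, now facing South
  F5: move forward 2/5 (blocked), now at (row=7, col=0)
Final: (row=7, col=0), facing South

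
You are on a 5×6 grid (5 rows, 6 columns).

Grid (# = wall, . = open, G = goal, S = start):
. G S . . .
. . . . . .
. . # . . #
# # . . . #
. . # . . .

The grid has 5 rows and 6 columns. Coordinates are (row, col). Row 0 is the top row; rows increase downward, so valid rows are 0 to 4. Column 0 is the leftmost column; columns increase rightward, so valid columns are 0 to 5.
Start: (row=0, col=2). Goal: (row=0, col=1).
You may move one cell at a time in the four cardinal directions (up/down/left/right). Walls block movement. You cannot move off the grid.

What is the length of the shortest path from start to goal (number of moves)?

Answer: Shortest path length: 1

Derivation:
BFS from (row=0, col=2) until reaching (row=0, col=1):
  Distance 0: (row=0, col=2)
  Distance 1: (row=0, col=1), (row=0, col=3), (row=1, col=2)  <- goal reached here
One shortest path (1 moves): (row=0, col=2) -> (row=0, col=1)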